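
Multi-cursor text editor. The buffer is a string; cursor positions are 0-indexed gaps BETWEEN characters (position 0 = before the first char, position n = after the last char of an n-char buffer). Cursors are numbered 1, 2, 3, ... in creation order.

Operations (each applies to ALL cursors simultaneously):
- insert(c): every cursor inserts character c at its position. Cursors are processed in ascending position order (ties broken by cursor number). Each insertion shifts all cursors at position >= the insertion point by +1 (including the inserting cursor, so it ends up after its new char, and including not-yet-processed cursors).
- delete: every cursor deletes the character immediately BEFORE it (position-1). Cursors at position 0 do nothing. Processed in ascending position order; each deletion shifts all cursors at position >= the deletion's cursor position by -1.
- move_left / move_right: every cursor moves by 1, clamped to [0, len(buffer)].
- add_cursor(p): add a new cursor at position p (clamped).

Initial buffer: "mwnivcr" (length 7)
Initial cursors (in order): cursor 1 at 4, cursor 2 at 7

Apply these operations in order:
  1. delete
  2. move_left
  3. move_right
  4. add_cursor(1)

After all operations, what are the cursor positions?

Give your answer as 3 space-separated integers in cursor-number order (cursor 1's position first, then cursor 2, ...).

After op 1 (delete): buffer="mwnvc" (len 5), cursors c1@3 c2@5, authorship .....
After op 2 (move_left): buffer="mwnvc" (len 5), cursors c1@2 c2@4, authorship .....
After op 3 (move_right): buffer="mwnvc" (len 5), cursors c1@3 c2@5, authorship .....
After op 4 (add_cursor(1)): buffer="mwnvc" (len 5), cursors c3@1 c1@3 c2@5, authorship .....

Answer: 3 5 1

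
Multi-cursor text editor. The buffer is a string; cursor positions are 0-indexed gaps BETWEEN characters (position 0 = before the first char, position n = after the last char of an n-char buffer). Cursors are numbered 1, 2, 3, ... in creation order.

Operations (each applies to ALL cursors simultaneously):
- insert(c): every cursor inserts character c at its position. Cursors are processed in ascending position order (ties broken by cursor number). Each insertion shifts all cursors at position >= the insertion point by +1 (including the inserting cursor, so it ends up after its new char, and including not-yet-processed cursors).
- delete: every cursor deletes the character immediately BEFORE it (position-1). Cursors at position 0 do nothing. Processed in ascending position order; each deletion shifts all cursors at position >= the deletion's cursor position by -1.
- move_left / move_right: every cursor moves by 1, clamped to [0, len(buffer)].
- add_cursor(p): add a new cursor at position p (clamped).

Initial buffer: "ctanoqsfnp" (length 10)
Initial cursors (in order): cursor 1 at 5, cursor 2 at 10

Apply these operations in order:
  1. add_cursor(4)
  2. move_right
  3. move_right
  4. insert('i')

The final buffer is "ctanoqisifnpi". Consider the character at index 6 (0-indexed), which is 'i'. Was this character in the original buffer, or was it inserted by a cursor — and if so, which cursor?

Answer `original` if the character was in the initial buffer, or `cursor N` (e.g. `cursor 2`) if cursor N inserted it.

After op 1 (add_cursor(4)): buffer="ctanoqsfnp" (len 10), cursors c3@4 c1@5 c2@10, authorship ..........
After op 2 (move_right): buffer="ctanoqsfnp" (len 10), cursors c3@5 c1@6 c2@10, authorship ..........
After op 3 (move_right): buffer="ctanoqsfnp" (len 10), cursors c3@6 c1@7 c2@10, authorship ..........
After op 4 (insert('i')): buffer="ctanoqisifnpi" (len 13), cursors c3@7 c1@9 c2@13, authorship ......3.1...2
Authorship (.=original, N=cursor N): . . . . . . 3 . 1 . . . 2
Index 6: author = 3

Answer: cursor 3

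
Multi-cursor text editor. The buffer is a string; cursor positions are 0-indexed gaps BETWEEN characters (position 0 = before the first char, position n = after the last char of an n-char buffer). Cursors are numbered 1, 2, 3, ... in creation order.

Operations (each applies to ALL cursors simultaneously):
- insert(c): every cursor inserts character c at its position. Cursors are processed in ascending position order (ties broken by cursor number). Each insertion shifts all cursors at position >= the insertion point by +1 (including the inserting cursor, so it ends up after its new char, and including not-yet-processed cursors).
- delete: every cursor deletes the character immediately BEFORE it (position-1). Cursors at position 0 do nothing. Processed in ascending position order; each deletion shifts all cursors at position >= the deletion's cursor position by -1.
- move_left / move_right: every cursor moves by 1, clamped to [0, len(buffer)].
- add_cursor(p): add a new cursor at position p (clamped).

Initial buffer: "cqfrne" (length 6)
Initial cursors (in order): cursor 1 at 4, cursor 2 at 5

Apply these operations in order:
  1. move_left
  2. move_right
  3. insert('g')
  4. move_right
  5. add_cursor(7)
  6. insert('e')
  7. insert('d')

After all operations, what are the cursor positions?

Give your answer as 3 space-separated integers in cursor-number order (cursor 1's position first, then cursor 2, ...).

Answer: 8 14 11

Derivation:
After op 1 (move_left): buffer="cqfrne" (len 6), cursors c1@3 c2@4, authorship ......
After op 2 (move_right): buffer="cqfrne" (len 6), cursors c1@4 c2@5, authorship ......
After op 3 (insert('g')): buffer="cqfrgnge" (len 8), cursors c1@5 c2@7, authorship ....1.2.
After op 4 (move_right): buffer="cqfrgnge" (len 8), cursors c1@6 c2@8, authorship ....1.2.
After op 5 (add_cursor(7)): buffer="cqfrgnge" (len 8), cursors c1@6 c3@7 c2@8, authorship ....1.2.
After op 6 (insert('e')): buffer="cqfrgnegeee" (len 11), cursors c1@7 c3@9 c2@11, authorship ....1.123.2
After op 7 (insert('d')): buffer="cqfrgnedgedeed" (len 14), cursors c1@8 c3@11 c2@14, authorship ....1.11233.22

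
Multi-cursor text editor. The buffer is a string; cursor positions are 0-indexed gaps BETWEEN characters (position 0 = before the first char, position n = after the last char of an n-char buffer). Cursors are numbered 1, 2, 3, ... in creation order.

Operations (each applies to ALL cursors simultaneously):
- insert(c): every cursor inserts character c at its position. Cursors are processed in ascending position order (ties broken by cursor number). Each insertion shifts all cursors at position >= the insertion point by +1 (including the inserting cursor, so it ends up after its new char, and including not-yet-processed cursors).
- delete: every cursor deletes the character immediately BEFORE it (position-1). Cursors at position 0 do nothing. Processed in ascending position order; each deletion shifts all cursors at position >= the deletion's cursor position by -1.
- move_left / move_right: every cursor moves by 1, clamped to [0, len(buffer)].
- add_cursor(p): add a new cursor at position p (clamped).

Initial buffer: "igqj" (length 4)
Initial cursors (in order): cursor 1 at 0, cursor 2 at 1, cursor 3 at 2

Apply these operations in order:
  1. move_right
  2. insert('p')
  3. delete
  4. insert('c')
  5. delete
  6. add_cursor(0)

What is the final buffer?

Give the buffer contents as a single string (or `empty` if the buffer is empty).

Answer: igqj

Derivation:
After op 1 (move_right): buffer="igqj" (len 4), cursors c1@1 c2@2 c3@3, authorship ....
After op 2 (insert('p')): buffer="ipgpqpj" (len 7), cursors c1@2 c2@4 c3@6, authorship .1.2.3.
After op 3 (delete): buffer="igqj" (len 4), cursors c1@1 c2@2 c3@3, authorship ....
After op 4 (insert('c')): buffer="icgcqcj" (len 7), cursors c1@2 c2@4 c3@6, authorship .1.2.3.
After op 5 (delete): buffer="igqj" (len 4), cursors c1@1 c2@2 c3@3, authorship ....
After op 6 (add_cursor(0)): buffer="igqj" (len 4), cursors c4@0 c1@1 c2@2 c3@3, authorship ....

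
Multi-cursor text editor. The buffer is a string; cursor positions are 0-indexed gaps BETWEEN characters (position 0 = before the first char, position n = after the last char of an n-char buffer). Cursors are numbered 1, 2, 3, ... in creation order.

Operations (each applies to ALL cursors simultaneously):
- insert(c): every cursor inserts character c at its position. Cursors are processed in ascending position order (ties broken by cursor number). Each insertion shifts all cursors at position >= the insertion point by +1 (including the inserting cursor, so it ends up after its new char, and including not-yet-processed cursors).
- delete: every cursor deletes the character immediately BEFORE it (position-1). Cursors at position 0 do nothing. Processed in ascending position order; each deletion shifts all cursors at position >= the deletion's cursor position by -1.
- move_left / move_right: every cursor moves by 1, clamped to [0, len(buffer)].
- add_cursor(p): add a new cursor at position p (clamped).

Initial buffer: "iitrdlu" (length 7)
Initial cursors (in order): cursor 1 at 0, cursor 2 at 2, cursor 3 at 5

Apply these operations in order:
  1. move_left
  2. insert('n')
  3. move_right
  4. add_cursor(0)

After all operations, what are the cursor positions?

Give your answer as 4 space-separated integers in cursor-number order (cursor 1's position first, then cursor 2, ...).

After op 1 (move_left): buffer="iitrdlu" (len 7), cursors c1@0 c2@1 c3@4, authorship .......
After op 2 (insert('n')): buffer="ninitrndlu" (len 10), cursors c1@1 c2@3 c3@7, authorship 1.2...3...
After op 3 (move_right): buffer="ninitrndlu" (len 10), cursors c1@2 c2@4 c3@8, authorship 1.2...3...
After op 4 (add_cursor(0)): buffer="ninitrndlu" (len 10), cursors c4@0 c1@2 c2@4 c3@8, authorship 1.2...3...

Answer: 2 4 8 0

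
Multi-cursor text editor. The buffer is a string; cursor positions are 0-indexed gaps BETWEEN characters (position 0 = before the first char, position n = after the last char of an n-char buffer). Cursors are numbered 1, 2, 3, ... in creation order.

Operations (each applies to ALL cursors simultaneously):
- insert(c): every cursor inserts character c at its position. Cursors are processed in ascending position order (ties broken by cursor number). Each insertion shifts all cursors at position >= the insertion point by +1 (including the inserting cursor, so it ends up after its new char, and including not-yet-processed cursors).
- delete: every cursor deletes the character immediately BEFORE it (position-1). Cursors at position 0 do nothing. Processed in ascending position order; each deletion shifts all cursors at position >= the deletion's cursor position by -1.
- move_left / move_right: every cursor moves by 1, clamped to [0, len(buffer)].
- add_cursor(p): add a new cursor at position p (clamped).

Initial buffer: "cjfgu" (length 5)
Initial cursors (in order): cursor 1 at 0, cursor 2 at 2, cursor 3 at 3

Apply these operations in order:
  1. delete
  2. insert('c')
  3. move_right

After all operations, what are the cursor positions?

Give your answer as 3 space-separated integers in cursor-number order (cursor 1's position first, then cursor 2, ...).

Answer: 2 5 5

Derivation:
After op 1 (delete): buffer="cgu" (len 3), cursors c1@0 c2@1 c3@1, authorship ...
After op 2 (insert('c')): buffer="ccccgu" (len 6), cursors c1@1 c2@4 c3@4, authorship 1.23..
After op 3 (move_right): buffer="ccccgu" (len 6), cursors c1@2 c2@5 c3@5, authorship 1.23..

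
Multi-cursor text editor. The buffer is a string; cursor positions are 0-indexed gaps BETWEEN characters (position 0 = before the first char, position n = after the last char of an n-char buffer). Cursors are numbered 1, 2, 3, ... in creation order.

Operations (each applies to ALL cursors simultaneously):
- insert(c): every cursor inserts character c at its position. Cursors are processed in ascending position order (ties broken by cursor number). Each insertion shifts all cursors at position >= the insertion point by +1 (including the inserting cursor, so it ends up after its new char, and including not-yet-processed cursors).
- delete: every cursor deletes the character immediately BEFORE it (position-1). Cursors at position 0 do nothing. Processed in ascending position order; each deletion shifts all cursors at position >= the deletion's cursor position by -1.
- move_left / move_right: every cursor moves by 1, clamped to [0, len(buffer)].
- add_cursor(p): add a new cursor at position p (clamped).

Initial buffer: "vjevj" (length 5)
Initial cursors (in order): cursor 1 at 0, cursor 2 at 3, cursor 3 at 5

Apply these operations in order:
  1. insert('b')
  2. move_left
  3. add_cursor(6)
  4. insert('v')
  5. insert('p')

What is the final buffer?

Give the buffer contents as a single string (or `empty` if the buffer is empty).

Answer: vpbvjevpbvvpjvpb

Derivation:
After op 1 (insert('b')): buffer="bvjebvjb" (len 8), cursors c1@1 c2@5 c3@8, authorship 1...2..3
After op 2 (move_left): buffer="bvjebvjb" (len 8), cursors c1@0 c2@4 c3@7, authorship 1...2..3
After op 3 (add_cursor(6)): buffer="bvjebvjb" (len 8), cursors c1@0 c2@4 c4@6 c3@7, authorship 1...2..3
After op 4 (insert('v')): buffer="vbvjevbvvjvb" (len 12), cursors c1@1 c2@6 c4@9 c3@11, authorship 11...22.4.33
After op 5 (insert('p')): buffer="vpbvjevpbvvpjvpb" (len 16), cursors c1@2 c2@8 c4@12 c3@15, authorship 111...222.44.333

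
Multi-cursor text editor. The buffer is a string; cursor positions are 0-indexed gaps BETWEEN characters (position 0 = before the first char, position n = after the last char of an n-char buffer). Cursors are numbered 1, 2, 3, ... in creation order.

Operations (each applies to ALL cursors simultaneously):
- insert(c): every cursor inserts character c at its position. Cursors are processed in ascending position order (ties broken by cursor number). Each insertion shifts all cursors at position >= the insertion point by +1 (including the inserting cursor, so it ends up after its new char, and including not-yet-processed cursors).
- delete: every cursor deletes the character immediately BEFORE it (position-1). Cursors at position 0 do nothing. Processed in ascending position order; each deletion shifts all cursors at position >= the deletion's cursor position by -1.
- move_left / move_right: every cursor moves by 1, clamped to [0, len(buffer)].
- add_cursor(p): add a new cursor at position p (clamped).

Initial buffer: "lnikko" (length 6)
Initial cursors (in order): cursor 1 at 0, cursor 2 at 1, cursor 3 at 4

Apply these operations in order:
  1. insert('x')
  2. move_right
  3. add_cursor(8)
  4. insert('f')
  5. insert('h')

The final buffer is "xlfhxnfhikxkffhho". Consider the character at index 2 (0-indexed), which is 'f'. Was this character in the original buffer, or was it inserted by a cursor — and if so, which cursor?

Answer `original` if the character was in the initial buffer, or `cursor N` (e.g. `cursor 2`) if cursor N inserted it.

Answer: cursor 1

Derivation:
After op 1 (insert('x')): buffer="xlxnikxko" (len 9), cursors c1@1 c2@3 c3@7, authorship 1.2...3..
After op 2 (move_right): buffer="xlxnikxko" (len 9), cursors c1@2 c2@4 c3@8, authorship 1.2...3..
After op 3 (add_cursor(8)): buffer="xlxnikxko" (len 9), cursors c1@2 c2@4 c3@8 c4@8, authorship 1.2...3..
After op 4 (insert('f')): buffer="xlfxnfikxkffo" (len 13), cursors c1@3 c2@6 c3@12 c4@12, authorship 1.12.2..3.34.
After op 5 (insert('h')): buffer="xlfhxnfhikxkffhho" (len 17), cursors c1@4 c2@8 c3@16 c4@16, authorship 1.112.22..3.3434.
Authorship (.=original, N=cursor N): 1 . 1 1 2 . 2 2 . . 3 . 3 4 3 4 .
Index 2: author = 1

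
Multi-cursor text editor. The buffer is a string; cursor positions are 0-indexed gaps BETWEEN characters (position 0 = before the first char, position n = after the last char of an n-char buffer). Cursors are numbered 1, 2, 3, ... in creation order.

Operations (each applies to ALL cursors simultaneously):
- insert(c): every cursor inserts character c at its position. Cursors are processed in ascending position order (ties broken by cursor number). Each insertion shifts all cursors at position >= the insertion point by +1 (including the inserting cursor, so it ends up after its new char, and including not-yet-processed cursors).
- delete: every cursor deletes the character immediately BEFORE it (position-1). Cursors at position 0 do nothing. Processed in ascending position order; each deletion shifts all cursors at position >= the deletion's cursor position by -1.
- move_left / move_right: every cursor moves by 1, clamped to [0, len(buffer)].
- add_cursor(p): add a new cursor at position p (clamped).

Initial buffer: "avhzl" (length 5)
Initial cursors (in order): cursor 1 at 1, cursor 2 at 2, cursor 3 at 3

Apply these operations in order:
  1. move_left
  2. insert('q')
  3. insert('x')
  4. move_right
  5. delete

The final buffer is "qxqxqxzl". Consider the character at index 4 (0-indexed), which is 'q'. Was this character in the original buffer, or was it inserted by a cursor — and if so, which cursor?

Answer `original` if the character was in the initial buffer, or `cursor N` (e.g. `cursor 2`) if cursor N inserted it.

After op 1 (move_left): buffer="avhzl" (len 5), cursors c1@0 c2@1 c3@2, authorship .....
After op 2 (insert('q')): buffer="qaqvqhzl" (len 8), cursors c1@1 c2@3 c3@5, authorship 1.2.3...
After op 3 (insert('x')): buffer="qxaqxvqxhzl" (len 11), cursors c1@2 c2@5 c3@8, authorship 11.22.33...
After op 4 (move_right): buffer="qxaqxvqxhzl" (len 11), cursors c1@3 c2@6 c3@9, authorship 11.22.33...
After op 5 (delete): buffer="qxqxqxzl" (len 8), cursors c1@2 c2@4 c3@6, authorship 112233..
Authorship (.=original, N=cursor N): 1 1 2 2 3 3 . .
Index 4: author = 3

Answer: cursor 3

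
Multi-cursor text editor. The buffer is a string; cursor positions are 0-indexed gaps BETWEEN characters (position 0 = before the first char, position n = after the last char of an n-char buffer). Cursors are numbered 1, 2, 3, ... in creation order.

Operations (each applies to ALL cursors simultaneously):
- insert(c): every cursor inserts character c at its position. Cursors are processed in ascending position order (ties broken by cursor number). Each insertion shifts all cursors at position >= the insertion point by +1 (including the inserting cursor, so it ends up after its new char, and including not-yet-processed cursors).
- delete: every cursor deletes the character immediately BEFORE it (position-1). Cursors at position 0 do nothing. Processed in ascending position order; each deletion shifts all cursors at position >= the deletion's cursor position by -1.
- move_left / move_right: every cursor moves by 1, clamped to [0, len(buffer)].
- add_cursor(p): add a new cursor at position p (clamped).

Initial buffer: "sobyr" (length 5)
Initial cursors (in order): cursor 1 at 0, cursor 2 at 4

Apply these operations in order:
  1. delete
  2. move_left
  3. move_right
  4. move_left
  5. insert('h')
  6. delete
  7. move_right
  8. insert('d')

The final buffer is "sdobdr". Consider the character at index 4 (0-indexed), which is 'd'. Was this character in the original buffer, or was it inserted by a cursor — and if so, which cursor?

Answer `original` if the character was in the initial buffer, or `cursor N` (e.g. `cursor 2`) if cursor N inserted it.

After op 1 (delete): buffer="sobr" (len 4), cursors c1@0 c2@3, authorship ....
After op 2 (move_left): buffer="sobr" (len 4), cursors c1@0 c2@2, authorship ....
After op 3 (move_right): buffer="sobr" (len 4), cursors c1@1 c2@3, authorship ....
After op 4 (move_left): buffer="sobr" (len 4), cursors c1@0 c2@2, authorship ....
After op 5 (insert('h')): buffer="hsohbr" (len 6), cursors c1@1 c2@4, authorship 1..2..
After op 6 (delete): buffer="sobr" (len 4), cursors c1@0 c2@2, authorship ....
After op 7 (move_right): buffer="sobr" (len 4), cursors c1@1 c2@3, authorship ....
After op 8 (insert('d')): buffer="sdobdr" (len 6), cursors c1@2 c2@5, authorship .1..2.
Authorship (.=original, N=cursor N): . 1 . . 2 .
Index 4: author = 2

Answer: cursor 2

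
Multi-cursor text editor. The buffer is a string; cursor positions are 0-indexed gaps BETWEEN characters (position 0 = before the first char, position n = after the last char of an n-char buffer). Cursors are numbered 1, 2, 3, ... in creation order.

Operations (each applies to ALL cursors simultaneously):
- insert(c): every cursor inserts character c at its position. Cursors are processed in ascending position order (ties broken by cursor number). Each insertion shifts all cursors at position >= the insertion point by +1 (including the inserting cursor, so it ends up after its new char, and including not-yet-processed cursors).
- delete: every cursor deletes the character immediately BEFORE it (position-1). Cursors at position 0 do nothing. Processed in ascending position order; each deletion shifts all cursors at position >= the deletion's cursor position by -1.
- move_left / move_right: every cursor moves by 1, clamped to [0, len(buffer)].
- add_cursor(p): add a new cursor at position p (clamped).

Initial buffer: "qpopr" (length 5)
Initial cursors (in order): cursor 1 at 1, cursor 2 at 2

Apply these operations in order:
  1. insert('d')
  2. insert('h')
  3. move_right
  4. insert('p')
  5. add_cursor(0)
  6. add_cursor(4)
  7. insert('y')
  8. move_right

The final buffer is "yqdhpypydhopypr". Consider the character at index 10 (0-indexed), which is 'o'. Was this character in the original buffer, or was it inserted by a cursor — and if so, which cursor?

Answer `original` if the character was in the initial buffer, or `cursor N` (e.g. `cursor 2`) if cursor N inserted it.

After op 1 (insert('d')): buffer="qdpdopr" (len 7), cursors c1@2 c2@4, authorship .1.2...
After op 2 (insert('h')): buffer="qdhpdhopr" (len 9), cursors c1@3 c2@6, authorship .11.22...
After op 3 (move_right): buffer="qdhpdhopr" (len 9), cursors c1@4 c2@7, authorship .11.22...
After op 4 (insert('p')): buffer="qdhppdhoppr" (len 11), cursors c1@5 c2@9, authorship .11.122.2..
After op 5 (add_cursor(0)): buffer="qdhppdhoppr" (len 11), cursors c3@0 c1@5 c2@9, authorship .11.122.2..
After op 6 (add_cursor(4)): buffer="qdhppdhoppr" (len 11), cursors c3@0 c4@4 c1@5 c2@9, authorship .11.122.2..
After op 7 (insert('y')): buffer="yqdhpypydhopypr" (len 15), cursors c3@1 c4@6 c1@8 c2@13, authorship 3.11.41122.22..
After op 8 (move_right): buffer="yqdhpypydhopypr" (len 15), cursors c3@2 c4@7 c1@9 c2@14, authorship 3.11.41122.22..
Authorship (.=original, N=cursor N): 3 . 1 1 . 4 1 1 2 2 . 2 2 . .
Index 10: author = original

Answer: original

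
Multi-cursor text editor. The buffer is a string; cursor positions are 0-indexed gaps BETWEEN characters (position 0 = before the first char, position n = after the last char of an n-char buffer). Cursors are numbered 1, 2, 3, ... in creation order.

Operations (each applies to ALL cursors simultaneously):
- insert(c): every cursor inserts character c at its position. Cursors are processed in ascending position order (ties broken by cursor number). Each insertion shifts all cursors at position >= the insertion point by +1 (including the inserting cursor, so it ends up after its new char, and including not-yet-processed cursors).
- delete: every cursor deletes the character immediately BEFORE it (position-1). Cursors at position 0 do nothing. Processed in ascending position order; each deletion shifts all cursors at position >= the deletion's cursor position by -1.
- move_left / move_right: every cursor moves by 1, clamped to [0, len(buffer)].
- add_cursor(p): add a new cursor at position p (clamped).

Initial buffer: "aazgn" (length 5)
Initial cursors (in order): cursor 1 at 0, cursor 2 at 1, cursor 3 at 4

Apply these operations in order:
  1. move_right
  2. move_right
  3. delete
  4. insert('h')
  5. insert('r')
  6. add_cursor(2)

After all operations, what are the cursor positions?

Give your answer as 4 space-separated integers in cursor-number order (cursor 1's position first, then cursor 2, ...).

Answer: 5 5 8 2

Derivation:
After op 1 (move_right): buffer="aazgn" (len 5), cursors c1@1 c2@2 c3@5, authorship .....
After op 2 (move_right): buffer="aazgn" (len 5), cursors c1@2 c2@3 c3@5, authorship .....
After op 3 (delete): buffer="ag" (len 2), cursors c1@1 c2@1 c3@2, authorship ..
After op 4 (insert('h')): buffer="ahhgh" (len 5), cursors c1@3 c2@3 c3@5, authorship .12.3
After op 5 (insert('r')): buffer="ahhrrghr" (len 8), cursors c1@5 c2@5 c3@8, authorship .1212.33
After op 6 (add_cursor(2)): buffer="ahhrrghr" (len 8), cursors c4@2 c1@5 c2@5 c3@8, authorship .1212.33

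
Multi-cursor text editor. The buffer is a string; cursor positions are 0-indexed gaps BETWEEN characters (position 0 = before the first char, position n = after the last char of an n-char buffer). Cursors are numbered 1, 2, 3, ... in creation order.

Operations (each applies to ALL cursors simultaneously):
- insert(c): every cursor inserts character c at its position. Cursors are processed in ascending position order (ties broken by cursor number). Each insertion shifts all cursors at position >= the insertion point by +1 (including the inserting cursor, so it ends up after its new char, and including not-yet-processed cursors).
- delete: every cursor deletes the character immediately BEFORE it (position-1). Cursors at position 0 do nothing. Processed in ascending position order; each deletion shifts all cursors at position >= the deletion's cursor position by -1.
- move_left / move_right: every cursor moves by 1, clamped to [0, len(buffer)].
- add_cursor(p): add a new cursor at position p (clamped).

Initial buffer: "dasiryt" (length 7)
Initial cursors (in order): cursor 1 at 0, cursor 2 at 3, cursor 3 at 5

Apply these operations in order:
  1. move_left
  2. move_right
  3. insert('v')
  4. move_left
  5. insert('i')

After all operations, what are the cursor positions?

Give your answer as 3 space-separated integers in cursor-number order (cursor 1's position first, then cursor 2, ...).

After op 1 (move_left): buffer="dasiryt" (len 7), cursors c1@0 c2@2 c3@4, authorship .......
After op 2 (move_right): buffer="dasiryt" (len 7), cursors c1@1 c2@3 c3@5, authorship .......
After op 3 (insert('v')): buffer="dvasvirvyt" (len 10), cursors c1@2 c2@5 c3@8, authorship .1..2..3..
After op 4 (move_left): buffer="dvasvirvyt" (len 10), cursors c1@1 c2@4 c3@7, authorship .1..2..3..
After op 5 (insert('i')): buffer="divasivirivyt" (len 13), cursors c1@2 c2@6 c3@10, authorship .11..22..33..

Answer: 2 6 10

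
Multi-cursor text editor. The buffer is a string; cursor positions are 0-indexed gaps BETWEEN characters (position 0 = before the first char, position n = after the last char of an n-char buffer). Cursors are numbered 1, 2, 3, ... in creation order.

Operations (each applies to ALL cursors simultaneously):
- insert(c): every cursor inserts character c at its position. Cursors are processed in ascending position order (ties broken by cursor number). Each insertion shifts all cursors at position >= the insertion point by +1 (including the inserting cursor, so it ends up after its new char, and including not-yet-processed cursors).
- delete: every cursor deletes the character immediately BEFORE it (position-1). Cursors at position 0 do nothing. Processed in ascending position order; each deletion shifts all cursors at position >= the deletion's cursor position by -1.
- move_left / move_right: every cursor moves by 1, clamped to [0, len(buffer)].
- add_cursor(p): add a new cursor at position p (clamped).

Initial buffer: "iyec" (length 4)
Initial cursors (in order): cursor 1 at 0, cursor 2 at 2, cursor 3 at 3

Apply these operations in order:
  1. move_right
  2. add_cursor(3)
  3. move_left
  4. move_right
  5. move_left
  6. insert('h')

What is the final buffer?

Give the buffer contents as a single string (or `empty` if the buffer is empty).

Answer: hiyhhehc

Derivation:
After op 1 (move_right): buffer="iyec" (len 4), cursors c1@1 c2@3 c3@4, authorship ....
After op 2 (add_cursor(3)): buffer="iyec" (len 4), cursors c1@1 c2@3 c4@3 c3@4, authorship ....
After op 3 (move_left): buffer="iyec" (len 4), cursors c1@0 c2@2 c4@2 c3@3, authorship ....
After op 4 (move_right): buffer="iyec" (len 4), cursors c1@1 c2@3 c4@3 c3@4, authorship ....
After op 5 (move_left): buffer="iyec" (len 4), cursors c1@0 c2@2 c4@2 c3@3, authorship ....
After op 6 (insert('h')): buffer="hiyhhehc" (len 8), cursors c1@1 c2@5 c4@5 c3@7, authorship 1..24.3.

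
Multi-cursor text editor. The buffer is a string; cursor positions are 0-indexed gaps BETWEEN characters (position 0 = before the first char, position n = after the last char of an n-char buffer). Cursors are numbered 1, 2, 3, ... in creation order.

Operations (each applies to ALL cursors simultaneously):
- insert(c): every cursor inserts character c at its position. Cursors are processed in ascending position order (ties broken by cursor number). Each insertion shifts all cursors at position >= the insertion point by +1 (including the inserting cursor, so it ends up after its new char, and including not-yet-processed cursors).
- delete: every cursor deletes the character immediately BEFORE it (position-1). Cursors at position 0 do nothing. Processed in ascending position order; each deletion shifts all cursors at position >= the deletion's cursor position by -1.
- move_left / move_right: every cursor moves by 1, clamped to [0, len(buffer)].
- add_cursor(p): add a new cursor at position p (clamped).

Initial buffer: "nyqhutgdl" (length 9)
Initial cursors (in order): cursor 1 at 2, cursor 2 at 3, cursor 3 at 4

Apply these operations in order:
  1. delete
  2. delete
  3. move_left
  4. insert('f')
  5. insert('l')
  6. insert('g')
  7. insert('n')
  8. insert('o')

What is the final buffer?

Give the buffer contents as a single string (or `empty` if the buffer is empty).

Answer: ffflllgggnnnoooutgdl

Derivation:
After op 1 (delete): buffer="nutgdl" (len 6), cursors c1@1 c2@1 c3@1, authorship ......
After op 2 (delete): buffer="utgdl" (len 5), cursors c1@0 c2@0 c3@0, authorship .....
After op 3 (move_left): buffer="utgdl" (len 5), cursors c1@0 c2@0 c3@0, authorship .....
After op 4 (insert('f')): buffer="fffutgdl" (len 8), cursors c1@3 c2@3 c3@3, authorship 123.....
After op 5 (insert('l')): buffer="ffflllutgdl" (len 11), cursors c1@6 c2@6 c3@6, authorship 123123.....
After op 6 (insert('g')): buffer="ffflllgggutgdl" (len 14), cursors c1@9 c2@9 c3@9, authorship 123123123.....
After op 7 (insert('n')): buffer="ffflllgggnnnutgdl" (len 17), cursors c1@12 c2@12 c3@12, authorship 123123123123.....
After op 8 (insert('o')): buffer="ffflllgggnnnoooutgdl" (len 20), cursors c1@15 c2@15 c3@15, authorship 123123123123123.....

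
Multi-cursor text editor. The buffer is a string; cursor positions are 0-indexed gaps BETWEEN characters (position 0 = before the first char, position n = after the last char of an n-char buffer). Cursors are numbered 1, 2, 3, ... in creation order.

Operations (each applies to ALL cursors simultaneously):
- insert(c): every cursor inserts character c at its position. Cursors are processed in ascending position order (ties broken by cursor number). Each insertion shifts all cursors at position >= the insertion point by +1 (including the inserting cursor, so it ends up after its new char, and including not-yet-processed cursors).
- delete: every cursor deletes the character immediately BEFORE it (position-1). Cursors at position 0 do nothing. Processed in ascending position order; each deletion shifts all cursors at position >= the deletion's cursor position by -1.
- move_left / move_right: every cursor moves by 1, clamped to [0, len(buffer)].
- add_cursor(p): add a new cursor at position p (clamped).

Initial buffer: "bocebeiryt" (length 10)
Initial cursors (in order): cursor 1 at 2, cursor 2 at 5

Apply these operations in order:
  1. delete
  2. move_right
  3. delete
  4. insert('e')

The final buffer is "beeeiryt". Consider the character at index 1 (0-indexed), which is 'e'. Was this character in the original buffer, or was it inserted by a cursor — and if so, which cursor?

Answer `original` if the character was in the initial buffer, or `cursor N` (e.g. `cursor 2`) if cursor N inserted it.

Answer: cursor 1

Derivation:
After op 1 (delete): buffer="bceeiryt" (len 8), cursors c1@1 c2@3, authorship ........
After op 2 (move_right): buffer="bceeiryt" (len 8), cursors c1@2 c2@4, authorship ........
After op 3 (delete): buffer="beiryt" (len 6), cursors c1@1 c2@2, authorship ......
After op 4 (insert('e')): buffer="beeeiryt" (len 8), cursors c1@2 c2@4, authorship .1.2....
Authorship (.=original, N=cursor N): . 1 . 2 . . . .
Index 1: author = 1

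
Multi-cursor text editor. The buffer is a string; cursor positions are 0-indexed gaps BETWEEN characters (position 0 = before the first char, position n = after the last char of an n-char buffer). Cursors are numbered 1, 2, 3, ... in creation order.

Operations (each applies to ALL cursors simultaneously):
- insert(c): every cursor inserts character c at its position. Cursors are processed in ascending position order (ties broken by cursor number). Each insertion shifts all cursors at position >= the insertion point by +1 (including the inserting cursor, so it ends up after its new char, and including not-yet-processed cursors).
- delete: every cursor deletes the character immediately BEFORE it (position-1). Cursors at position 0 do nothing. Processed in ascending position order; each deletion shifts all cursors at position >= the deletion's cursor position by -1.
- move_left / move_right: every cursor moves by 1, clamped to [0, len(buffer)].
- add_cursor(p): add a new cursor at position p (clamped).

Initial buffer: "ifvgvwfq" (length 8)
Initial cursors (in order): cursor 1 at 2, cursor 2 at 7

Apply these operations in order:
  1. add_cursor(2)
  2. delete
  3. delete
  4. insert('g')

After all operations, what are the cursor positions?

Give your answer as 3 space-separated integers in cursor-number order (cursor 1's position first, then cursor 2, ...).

After op 1 (add_cursor(2)): buffer="ifvgvwfq" (len 8), cursors c1@2 c3@2 c2@7, authorship ........
After op 2 (delete): buffer="vgvwq" (len 5), cursors c1@0 c3@0 c2@4, authorship .....
After op 3 (delete): buffer="vgvq" (len 4), cursors c1@0 c3@0 c2@3, authorship ....
After op 4 (insert('g')): buffer="ggvgvgq" (len 7), cursors c1@2 c3@2 c2@6, authorship 13...2.

Answer: 2 6 2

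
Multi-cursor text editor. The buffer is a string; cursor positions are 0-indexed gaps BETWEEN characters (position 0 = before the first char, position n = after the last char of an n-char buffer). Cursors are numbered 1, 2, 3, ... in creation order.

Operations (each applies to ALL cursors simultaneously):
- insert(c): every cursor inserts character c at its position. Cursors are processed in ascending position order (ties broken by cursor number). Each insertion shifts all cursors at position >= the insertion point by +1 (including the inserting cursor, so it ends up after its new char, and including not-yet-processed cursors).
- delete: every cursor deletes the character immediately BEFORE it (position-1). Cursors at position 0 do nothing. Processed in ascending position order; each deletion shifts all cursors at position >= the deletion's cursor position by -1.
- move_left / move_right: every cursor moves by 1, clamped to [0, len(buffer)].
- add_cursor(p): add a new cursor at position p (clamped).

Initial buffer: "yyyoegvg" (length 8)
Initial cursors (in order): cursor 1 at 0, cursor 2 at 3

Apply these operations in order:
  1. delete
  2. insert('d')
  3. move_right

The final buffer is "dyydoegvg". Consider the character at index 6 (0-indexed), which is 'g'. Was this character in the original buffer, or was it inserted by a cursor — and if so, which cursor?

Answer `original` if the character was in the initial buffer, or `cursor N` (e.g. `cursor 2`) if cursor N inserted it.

After op 1 (delete): buffer="yyoegvg" (len 7), cursors c1@0 c2@2, authorship .......
After op 2 (insert('d')): buffer="dyydoegvg" (len 9), cursors c1@1 c2@4, authorship 1..2.....
After op 3 (move_right): buffer="dyydoegvg" (len 9), cursors c1@2 c2@5, authorship 1..2.....
Authorship (.=original, N=cursor N): 1 . . 2 . . . . .
Index 6: author = original

Answer: original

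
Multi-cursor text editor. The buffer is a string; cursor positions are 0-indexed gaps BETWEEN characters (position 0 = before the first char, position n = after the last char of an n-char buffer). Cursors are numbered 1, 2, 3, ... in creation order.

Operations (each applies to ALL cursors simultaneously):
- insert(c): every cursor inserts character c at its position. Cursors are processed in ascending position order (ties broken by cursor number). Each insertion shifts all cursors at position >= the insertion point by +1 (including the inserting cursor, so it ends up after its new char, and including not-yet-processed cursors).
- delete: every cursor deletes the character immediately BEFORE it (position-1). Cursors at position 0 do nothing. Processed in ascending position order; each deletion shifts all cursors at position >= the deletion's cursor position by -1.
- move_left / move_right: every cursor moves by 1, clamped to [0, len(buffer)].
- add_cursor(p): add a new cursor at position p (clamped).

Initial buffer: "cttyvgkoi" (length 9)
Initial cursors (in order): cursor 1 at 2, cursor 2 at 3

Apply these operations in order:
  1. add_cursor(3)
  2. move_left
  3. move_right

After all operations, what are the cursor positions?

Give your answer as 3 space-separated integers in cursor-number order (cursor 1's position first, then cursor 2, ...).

Answer: 2 3 3

Derivation:
After op 1 (add_cursor(3)): buffer="cttyvgkoi" (len 9), cursors c1@2 c2@3 c3@3, authorship .........
After op 2 (move_left): buffer="cttyvgkoi" (len 9), cursors c1@1 c2@2 c3@2, authorship .........
After op 3 (move_right): buffer="cttyvgkoi" (len 9), cursors c1@2 c2@3 c3@3, authorship .........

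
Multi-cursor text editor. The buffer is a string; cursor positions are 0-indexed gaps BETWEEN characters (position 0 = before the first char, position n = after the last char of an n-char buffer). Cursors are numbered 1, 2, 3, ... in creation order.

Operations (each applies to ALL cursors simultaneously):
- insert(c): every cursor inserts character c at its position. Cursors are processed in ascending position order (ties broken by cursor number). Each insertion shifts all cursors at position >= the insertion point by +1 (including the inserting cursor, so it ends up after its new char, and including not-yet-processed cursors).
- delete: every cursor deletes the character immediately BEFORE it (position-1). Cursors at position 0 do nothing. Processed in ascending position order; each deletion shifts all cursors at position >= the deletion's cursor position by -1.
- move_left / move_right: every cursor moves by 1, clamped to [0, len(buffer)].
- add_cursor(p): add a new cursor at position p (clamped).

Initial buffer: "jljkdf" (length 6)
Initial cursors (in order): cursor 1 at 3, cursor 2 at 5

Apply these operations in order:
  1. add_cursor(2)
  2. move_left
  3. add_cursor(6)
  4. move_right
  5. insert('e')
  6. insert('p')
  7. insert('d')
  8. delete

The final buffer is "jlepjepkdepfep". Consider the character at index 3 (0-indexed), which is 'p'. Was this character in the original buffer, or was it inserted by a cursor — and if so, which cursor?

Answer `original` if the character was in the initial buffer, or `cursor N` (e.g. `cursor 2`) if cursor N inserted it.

Answer: cursor 3

Derivation:
After op 1 (add_cursor(2)): buffer="jljkdf" (len 6), cursors c3@2 c1@3 c2@5, authorship ......
After op 2 (move_left): buffer="jljkdf" (len 6), cursors c3@1 c1@2 c2@4, authorship ......
After op 3 (add_cursor(6)): buffer="jljkdf" (len 6), cursors c3@1 c1@2 c2@4 c4@6, authorship ......
After op 4 (move_right): buffer="jljkdf" (len 6), cursors c3@2 c1@3 c2@5 c4@6, authorship ......
After op 5 (insert('e')): buffer="jlejekdefe" (len 10), cursors c3@3 c1@5 c2@8 c4@10, authorship ..3.1..2.4
After op 6 (insert('p')): buffer="jlepjepkdepfep" (len 14), cursors c3@4 c1@7 c2@11 c4@14, authorship ..33.11..22.44
After op 7 (insert('d')): buffer="jlepdjepdkdepdfepd" (len 18), cursors c3@5 c1@9 c2@14 c4@18, authorship ..333.111..222.444
After op 8 (delete): buffer="jlepjepkdepfep" (len 14), cursors c3@4 c1@7 c2@11 c4@14, authorship ..33.11..22.44
Authorship (.=original, N=cursor N): . . 3 3 . 1 1 . . 2 2 . 4 4
Index 3: author = 3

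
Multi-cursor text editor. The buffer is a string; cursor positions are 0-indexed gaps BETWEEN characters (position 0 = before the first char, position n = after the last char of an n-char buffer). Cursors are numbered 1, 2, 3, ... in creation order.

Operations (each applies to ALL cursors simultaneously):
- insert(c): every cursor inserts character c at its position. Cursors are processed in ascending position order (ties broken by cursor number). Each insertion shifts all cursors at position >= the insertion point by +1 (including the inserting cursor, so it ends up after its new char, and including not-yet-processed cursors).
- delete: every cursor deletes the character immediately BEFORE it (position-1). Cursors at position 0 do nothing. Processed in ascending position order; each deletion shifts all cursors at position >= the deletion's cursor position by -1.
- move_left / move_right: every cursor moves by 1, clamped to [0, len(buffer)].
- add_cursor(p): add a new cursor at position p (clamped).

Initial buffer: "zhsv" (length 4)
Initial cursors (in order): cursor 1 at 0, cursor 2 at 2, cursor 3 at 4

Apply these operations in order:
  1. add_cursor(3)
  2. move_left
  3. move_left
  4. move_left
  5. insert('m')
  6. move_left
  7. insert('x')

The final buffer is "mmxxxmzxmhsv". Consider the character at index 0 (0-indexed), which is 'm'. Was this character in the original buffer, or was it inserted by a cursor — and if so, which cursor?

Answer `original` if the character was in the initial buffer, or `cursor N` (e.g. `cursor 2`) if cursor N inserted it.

Answer: cursor 1

Derivation:
After op 1 (add_cursor(3)): buffer="zhsv" (len 4), cursors c1@0 c2@2 c4@3 c3@4, authorship ....
After op 2 (move_left): buffer="zhsv" (len 4), cursors c1@0 c2@1 c4@2 c3@3, authorship ....
After op 3 (move_left): buffer="zhsv" (len 4), cursors c1@0 c2@0 c4@1 c3@2, authorship ....
After op 4 (move_left): buffer="zhsv" (len 4), cursors c1@0 c2@0 c4@0 c3@1, authorship ....
After op 5 (insert('m')): buffer="mmmzmhsv" (len 8), cursors c1@3 c2@3 c4@3 c3@5, authorship 124.3...
After op 6 (move_left): buffer="mmmzmhsv" (len 8), cursors c1@2 c2@2 c4@2 c3@4, authorship 124.3...
After op 7 (insert('x')): buffer="mmxxxmzxmhsv" (len 12), cursors c1@5 c2@5 c4@5 c3@8, authorship 121244.33...
Authorship (.=original, N=cursor N): 1 2 1 2 4 4 . 3 3 . . .
Index 0: author = 1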